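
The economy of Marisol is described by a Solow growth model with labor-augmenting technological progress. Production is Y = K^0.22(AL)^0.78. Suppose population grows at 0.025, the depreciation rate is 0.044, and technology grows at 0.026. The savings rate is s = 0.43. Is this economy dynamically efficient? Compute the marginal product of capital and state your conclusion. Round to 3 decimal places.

dynamically inefficient; MPK ≈ 0.049

n + g + δ = 0.025 + 0.026 + 0.044 = 0.095.
Steady-state k*: s·k^0.22 = 0.095·k gives k* = (0.43/0.095)^(1/0.78) ≈ 6.9294.
MPK = 0.22·6.9294^(-0.78) ≈ 0.0486.
MPK < n+g+δ = 0.095, so the economy is dynamically inefficient (over-saving).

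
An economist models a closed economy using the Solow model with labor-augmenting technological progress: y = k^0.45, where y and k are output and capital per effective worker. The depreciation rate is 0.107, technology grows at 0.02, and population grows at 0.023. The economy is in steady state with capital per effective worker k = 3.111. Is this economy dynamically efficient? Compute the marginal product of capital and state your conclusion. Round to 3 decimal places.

n + g + δ = 0.023 + 0.02 + 0.107 = 0.15.
MPK = 0.45·k^(0.45−1) = 0.45·3.111^(-0.55) ≈ 0.2411.
MPK > 0.15, so the economy is dynamically efficient (under-saving).

dynamically efficient; MPK ≈ 0.241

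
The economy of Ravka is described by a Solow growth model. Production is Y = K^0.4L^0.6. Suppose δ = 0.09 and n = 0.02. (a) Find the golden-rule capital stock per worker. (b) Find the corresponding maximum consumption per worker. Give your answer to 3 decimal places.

(a) k_gold ≈ 8.599; (b) c_gold ≈ 1.419

The effective depreciation rate is n + δ = 0.02 + 0.09 = 0.11.
Setting f'(k) = n+δ gives 0.4·k^(0.4−1) = 0.11, hence k_gold = (0.4/0.11)^(1/0.6) ≈ 8.5990.
y_gold = 8.5990^0.4 ≈ 2.3647; c_gold = y_gold − 0.11·k_gold ≈ 1.4188.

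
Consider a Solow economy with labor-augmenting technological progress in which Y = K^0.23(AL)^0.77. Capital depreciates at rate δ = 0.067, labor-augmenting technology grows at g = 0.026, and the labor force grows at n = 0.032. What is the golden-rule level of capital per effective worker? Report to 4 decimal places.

k_gold ≈ 2.2076

The effective depreciation rate is n + g + δ = 0.032 + 0.026 + 0.067 = 0.125.
Setting f'(k) = n+g+δ gives 0.23·k^(0.23−1) = 0.125, hence k_gold = (0.23/0.125)^(1/0.77) ≈ 2.2076.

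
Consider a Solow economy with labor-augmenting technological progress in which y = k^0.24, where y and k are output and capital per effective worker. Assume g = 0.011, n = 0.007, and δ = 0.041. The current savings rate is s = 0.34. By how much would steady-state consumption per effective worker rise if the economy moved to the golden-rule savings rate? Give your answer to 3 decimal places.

Break-even investment rate: n + g + δ = 0.007 + 0.011 + 0.041 = 0.059.
Current steady state (s = 0.34): k* = (0.34/0.059)^(1/0.76) ≈ 10.0190, y* = 10.0190^0.24 ≈ 1.7386, c* = (1−0.34)·1.7386 ≈ 1.1475.
At the golden rule the marginal product of capital equals n+g+δ: 0.24·k^(0.24−1) = 0.059. Solving, k_gold = (0.24/0.059)^(1/0.76) ≈ 6.3356.
y_gold = 6.3356^0.24 ≈ 1.5575, c_gold = y_gold − 0.059·k_gold ≈ 1.1837.
Gain: Δc = 1.1837 − 1.1475 ≈ 0.0362.

Δc ≈ 0.036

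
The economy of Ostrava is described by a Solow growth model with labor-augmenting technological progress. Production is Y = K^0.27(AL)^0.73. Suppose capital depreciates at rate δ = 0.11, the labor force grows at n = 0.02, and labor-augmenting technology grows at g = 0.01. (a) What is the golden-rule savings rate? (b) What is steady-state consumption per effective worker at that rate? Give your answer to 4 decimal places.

The effective depreciation rate is n + g + δ = 0.02 + 0.01 + 0.11 = 0.14.
For Cobb-Douglas, s_gold equals capital's share: s_gold = 0.27.
Maximizing c = f(k) − (n+g+δ)·k gives f'(k) = n+g+δ, i.e. 0.27·k^(0.27−1) = 0.14, so k_gold = (0.27/0.14)^(1/0.73) ≈ 2.4589.
y_gold = 2.4589^0.27 ≈ 1.2750; c_gold = (1−0.27)·y_gold ≈ 0.9307.

(a) s_gold = 0.2700; (b) c_gold ≈ 0.9307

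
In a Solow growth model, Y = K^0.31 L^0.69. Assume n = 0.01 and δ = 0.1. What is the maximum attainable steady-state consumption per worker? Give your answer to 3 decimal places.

c_gold ≈ 1.099

Break-even investment rate: n + δ = 0.01 + 0.1 = 0.11.
Setting f'(k) = n+δ gives 0.31·k^(0.31−1) = 0.11, hence k_gold = (0.31/0.11)^(1/0.69) ≈ 4.4888.
y_gold = 4.4888^0.31 ≈ 1.5928.
c_gold = y_gold − (n+δ)·k_gold = 1.5928 − 0.11·4.4888 ≈ 1.0990.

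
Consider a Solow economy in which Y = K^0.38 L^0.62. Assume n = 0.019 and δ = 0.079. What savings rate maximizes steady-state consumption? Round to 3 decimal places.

s_gold = 0.380

Break-even investment rate: n + δ = 0.019 + 0.079 = 0.098.
At the golden rule MPK = n+δ, and in any Cobb-Douglas steady state s = (n+δ)·k/y = MPK·k/y = capital's share 0.38.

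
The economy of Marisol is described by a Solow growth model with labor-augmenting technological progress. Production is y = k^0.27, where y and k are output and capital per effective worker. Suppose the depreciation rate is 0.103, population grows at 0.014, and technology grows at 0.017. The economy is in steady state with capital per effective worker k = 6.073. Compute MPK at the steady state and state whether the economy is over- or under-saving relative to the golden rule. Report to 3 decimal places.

over-saving; MPK ≈ 0.072

n + g + δ = 0.014 + 0.017 + 0.103 = 0.134.
MPK = 0.27·k^(0.27−1) = 0.27·6.073^(-0.73) ≈ 0.0724.
MPK < 0.134, so the economy is dynamically inefficient (over-saving).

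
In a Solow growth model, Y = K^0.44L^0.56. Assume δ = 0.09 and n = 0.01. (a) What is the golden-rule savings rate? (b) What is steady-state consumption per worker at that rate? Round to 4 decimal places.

(a) s_gold = 0.4400; (b) c_gold ≈ 1.7937

The effective depreciation rate is n + δ = 0.01 + 0.09 = 0.1.
For Cobb-Douglas, s_gold equals capital's share: s_gold = 0.44.
Setting f'(k) = n+δ gives 0.44·k^(0.44−1) = 0.1, hence k_gold = (0.44/0.1)^(1/0.56) ≈ 14.0936.
y_gold = 14.0936^0.44 ≈ 3.2031; c_gold = (1−0.44)·y_gold ≈ 1.7937.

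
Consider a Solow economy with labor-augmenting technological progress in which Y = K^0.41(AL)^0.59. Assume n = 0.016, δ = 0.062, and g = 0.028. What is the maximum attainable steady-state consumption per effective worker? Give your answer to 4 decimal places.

c_gold ≈ 1.5104

The effective depreciation rate is n + g + δ = 0.016 + 0.028 + 0.062 = 0.106.
Maximizing c = f(k) − (n+g+δ)·k gives f'(k) = n+g+δ, i.e. 0.41·k^(0.41−1) = 0.106, so k_gold = (0.41/0.106)^(1/0.59) ≈ 9.9021.
y_gold = 9.9021^0.41 ≈ 2.5600.
c_gold = y_gold − (n+g+δ)·k_gold = 2.5600 − 0.106·9.9021 ≈ 1.5104.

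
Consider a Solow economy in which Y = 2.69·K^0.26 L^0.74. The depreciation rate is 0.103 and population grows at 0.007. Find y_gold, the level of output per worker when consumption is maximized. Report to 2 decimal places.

y_gold ≈ 5.15

n + δ = 0.007 + 0.103 = 0.11.
Maximizing c = f(k) − (n+δ)·k gives f'(k) = n+δ, i.e. 0.26·2.69·k^(0.26−1) = 0.11, so k_gold = (0.26·2.69/0.11)^(1/0.74) ≈ 12.1783.
Output: y_gold = 2.69·k_gold^0.26 = 2.69·12.1783^0.26 ≈ 5.1523.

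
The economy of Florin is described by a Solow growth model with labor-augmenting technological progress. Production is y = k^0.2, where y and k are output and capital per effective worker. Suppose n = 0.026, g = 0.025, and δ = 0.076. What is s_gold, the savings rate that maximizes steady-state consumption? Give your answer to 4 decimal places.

The effective depreciation rate is n + g + δ = 0.026 + 0.025 + 0.076 = 0.127.
At the golden rule MPK = n+g+δ, and in any Cobb-Douglas steady state s = (n+g+δ)·k/y = MPK·k/y = capital's share 0.2.

s_gold = 0.2000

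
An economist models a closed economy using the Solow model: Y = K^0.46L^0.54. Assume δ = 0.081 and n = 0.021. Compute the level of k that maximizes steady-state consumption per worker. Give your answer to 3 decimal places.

k_gold ≈ 16.271

n + δ = 0.021 + 0.081 = 0.102.
Golden rule sets MPK = n+δ: 0.46·k^(0.46−1) = 0.102, so k_gold = (0.46/0.102)^(1/0.54) ≈ 16.2706.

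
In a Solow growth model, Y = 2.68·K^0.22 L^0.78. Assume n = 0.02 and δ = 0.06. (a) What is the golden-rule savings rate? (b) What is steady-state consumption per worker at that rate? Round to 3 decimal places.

(a) s_gold = 0.220; (b) c_gold ≈ 3.672

Capital per worker breaks even when investment replaces (n + δ)·k; here n + δ = 0.08.
For Cobb-Douglas, s_gold equals capital's share: s_gold = 0.22.
Maximizing c = f(k) − (n+δ)·k gives f'(k) = n+δ, i.e. 0.22·2.68·k^(0.22−1) = 0.08, so k_gold = (0.22·2.68/0.08)^(1/0.78) ≈ 12.9461.
y_gold = 2.68·12.9461^0.22 ≈ 4.7077; c_gold = (1−0.22)·y_gold ≈ 3.6720.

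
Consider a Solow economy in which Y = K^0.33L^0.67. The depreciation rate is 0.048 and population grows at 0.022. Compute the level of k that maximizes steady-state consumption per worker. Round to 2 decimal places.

k_gold ≈ 10.12

Capital per worker breaks even when investment replaces (n + δ)·k; here n + δ = 0.07.
Setting f'(k) = n+δ gives 0.33·k^(0.33−1) = 0.07, hence k_gold = (0.33/0.07)^(1/0.67) ≈ 10.1181.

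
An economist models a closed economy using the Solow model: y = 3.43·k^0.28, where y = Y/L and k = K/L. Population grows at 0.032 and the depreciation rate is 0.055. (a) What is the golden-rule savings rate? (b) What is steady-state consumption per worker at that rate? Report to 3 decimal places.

The effective depreciation rate is n + δ = 0.032 + 0.055 = 0.087.
For Cobb-Douglas, s_gold equals capital's share: s_gold = 0.28.
Golden rule sets MPK = n+δ: 0.28·3.43·k^(0.28−1) = 0.087, so k_gold = (0.28·3.43/0.087)^(1/0.72) ≈ 28.0878.
y_gold = 3.43·28.0878^0.28 ≈ 8.7273; c_gold = (1−0.28)·y_gold ≈ 6.2836.

(a) s_gold = 0.280; (b) c_gold ≈ 6.284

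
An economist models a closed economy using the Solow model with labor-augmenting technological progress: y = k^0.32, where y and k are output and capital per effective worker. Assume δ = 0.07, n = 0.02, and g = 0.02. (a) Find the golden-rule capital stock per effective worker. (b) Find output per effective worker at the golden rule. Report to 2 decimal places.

n + g + δ = 0.02 + 0.02 + 0.07 = 0.11.
At the golden rule the marginal product of capital equals n+g+δ: 0.32·k^(0.32−1) = 0.11. Solving, k_gold = (0.32/0.11)^(1/0.68) ≈ 4.8083.
y_gold = 4.8083^0.32 ≈ 1.6529.

(a) k_gold ≈ 4.81; (b) y_gold ≈ 1.65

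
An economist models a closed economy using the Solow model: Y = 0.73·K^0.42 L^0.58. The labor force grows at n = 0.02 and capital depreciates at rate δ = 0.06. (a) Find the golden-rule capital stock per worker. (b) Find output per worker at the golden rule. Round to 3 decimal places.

(a) k_gold ≈ 10.139; (b) y_gold ≈ 1.931

n + δ = 0.02 + 0.06 = 0.08.
Maximizing c = f(k) − (n+δ)·k gives f'(k) = n+δ, i.e. 0.42·0.73·k^(0.42−1) = 0.08, so k_gold = (0.42·0.73/0.08)^(1/0.58) ≈ 10.1392.
y_gold = 0.73·10.1392^0.42 ≈ 1.9313.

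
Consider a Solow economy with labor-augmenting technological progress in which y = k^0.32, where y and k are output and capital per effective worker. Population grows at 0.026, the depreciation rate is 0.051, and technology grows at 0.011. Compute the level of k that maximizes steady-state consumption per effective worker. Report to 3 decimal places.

Break-even investment rate: n + g + δ = 0.026 + 0.011 + 0.051 = 0.088.
At the golden rule the marginal product of capital equals n+g+δ: 0.32·k^(0.32−1) = 0.088. Solving, k_gold = (0.32/0.088)^(1/0.68) ≈ 6.6759.

k_gold ≈ 6.676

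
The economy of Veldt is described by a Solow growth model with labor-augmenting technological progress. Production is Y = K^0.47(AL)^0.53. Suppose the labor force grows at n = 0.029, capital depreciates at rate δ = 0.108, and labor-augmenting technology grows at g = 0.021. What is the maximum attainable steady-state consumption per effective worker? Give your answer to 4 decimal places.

Capital per effective worker breaks even when investment replaces (n + g + δ)·k; here n + g + δ = 0.158.
Maximizing c = f(k) − (n+g+δ)·k gives f'(k) = n+g+δ, i.e. 0.47·k^(0.47−1) = 0.158, so k_gold = (0.47/0.158)^(1/0.53) ≈ 7.8214.
y_gold = 7.8214^0.47 ≈ 2.6293.
c_gold = y_gold − (n+g+δ)·k_gold = 2.6293 − 0.158·7.8214 ≈ 1.3935.

c_gold ≈ 1.3935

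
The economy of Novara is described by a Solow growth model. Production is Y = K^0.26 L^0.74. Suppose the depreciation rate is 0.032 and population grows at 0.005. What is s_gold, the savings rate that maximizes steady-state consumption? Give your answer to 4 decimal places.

s_gold = 0.2600

The effective depreciation rate is n + δ = 0.005 + 0.032 = 0.037.
At the golden rule MPK = n+δ, and in any Cobb-Douglas steady state s = (n+δ)·k/y = MPK·k/y = capital's share 0.26.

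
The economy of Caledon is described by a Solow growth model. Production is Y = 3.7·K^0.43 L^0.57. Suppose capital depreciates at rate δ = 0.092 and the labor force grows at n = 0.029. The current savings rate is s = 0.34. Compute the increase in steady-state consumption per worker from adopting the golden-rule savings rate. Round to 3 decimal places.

Δc ≈ 0.443

Break-even investment rate: n + δ = 0.029 + 0.092 = 0.121.
Current steady state (s = 0.34): k* = (0.34·3.7/0.121)^(1/0.57) ≈ 60.8173, y* = 3.7·60.8173^0.43 ≈ 21.6438, c* = (1−0.34)·21.6438 ≈ 14.2849.
At the golden rule the marginal product of capital equals n+δ: 0.43·3.7·k^(0.43−1) = 0.121. Solving, k_gold = (0.43·3.7/0.121)^(1/0.57) ≈ 91.8239.
y_gold = 3.7·91.8239^0.43 ≈ 25.8388, c_gold = y_gold − 0.121·k_gold ≈ 14.7281.
Gain: Δc = 14.7281 − 14.2849 ≈ 0.4432.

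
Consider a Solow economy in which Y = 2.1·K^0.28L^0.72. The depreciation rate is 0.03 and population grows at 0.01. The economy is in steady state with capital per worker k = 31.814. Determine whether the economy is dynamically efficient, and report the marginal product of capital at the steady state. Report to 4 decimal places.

dynamically efficient; MPK ≈ 0.0487

n + δ = 0.01 + 0.03 = 0.04.
MPK = 0.28·2.1·k^(0.28−1) = 0.28·2.1·31.814^(-0.72) ≈ 0.0487.
MPK > 0.04, so the economy is dynamically efficient (under-saving).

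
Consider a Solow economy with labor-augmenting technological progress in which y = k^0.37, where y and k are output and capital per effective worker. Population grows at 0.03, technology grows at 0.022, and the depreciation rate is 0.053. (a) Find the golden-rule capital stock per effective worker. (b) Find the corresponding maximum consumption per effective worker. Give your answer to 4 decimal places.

Capital per effective worker breaks even when investment replaces (n + g + δ)·k; here n + g + δ = 0.105.
Golden rule sets MPK = n+g+δ: 0.37·k^(0.37−1) = 0.105, so k_gold = (0.37/0.105)^(1/0.63) ≈ 7.3837.
y_gold = 7.3837^0.37 ≈ 2.0954; c_gold = y_gold − 0.105·k_gold ≈ 1.3201.

(a) k_gold ≈ 7.3837; (b) c_gold ≈ 1.3201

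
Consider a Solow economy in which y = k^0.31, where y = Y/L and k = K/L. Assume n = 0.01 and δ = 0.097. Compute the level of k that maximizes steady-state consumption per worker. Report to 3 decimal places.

k_gold ≈ 4.672

The effective depreciation rate is n + δ = 0.01 + 0.097 = 0.107.
Golden rule sets MPK = n+δ: 0.31·k^(0.31−1) = 0.107, so k_gold = (0.31/0.107)^(1/0.69) ≈ 4.6723.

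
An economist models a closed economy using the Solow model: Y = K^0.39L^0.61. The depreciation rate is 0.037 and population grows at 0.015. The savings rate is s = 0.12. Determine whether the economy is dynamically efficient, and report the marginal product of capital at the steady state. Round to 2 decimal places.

The effective depreciation rate is n + δ = 0.015 + 0.037 = 0.052.
Steady-state k*: s·k^0.39 = 0.052·k gives k* = (0.12/0.052)^(1/0.61) ≈ 3.9389.
MPK = 0.39·3.9389^(-0.61) ≈ 0.1690.
MPK > n+δ = 0.052, so the economy is dynamically efficient (under-saving).

dynamically efficient; MPK ≈ 0.17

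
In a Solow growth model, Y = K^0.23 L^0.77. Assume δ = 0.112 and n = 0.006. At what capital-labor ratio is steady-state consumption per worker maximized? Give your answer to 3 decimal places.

k_gold ≈ 2.379

n + δ = 0.006 + 0.112 = 0.118.
Setting f'(k) = n+δ gives 0.23·k^(0.23−1) = 0.118, hence k_gold = (0.23/0.118)^(1/0.77) ≈ 2.3792.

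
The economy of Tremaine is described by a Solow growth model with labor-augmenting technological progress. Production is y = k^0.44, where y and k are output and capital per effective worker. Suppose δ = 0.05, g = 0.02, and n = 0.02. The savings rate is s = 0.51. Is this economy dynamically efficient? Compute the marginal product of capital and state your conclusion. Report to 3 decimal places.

dynamically inefficient; MPK ≈ 0.078

Capital per effective worker breaks even when investment replaces (n + g + δ)·k; here n + g + δ = 0.09.
Steady-state k*: s·k^0.44 = 0.09·k gives k* = (0.51/0.09)^(1/0.56) ≈ 22.1426.
MPK = 0.44·22.1426^(-0.56) ≈ 0.0776.
MPK < n+g+δ = 0.09, so the economy is dynamically inefficient (over-saving).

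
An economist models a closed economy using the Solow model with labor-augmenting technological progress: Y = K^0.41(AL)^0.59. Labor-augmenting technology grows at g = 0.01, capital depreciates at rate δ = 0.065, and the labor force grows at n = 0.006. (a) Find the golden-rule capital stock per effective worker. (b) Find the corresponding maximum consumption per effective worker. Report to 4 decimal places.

n + g + δ = 0.006 + 0.01 + 0.065 = 0.081.
Setting f'(k) = n+g+δ gives 0.41·k^(0.41−1) = 0.081, hence k_gold = (0.41/0.081)^(1/0.59) ≈ 15.6216.
y_gold = 15.6216^0.41 ≈ 3.0862; c_gold = y_gold − 0.081·k_gold ≈ 1.8209.

(a) k_gold ≈ 15.6216; (b) c_gold ≈ 1.8209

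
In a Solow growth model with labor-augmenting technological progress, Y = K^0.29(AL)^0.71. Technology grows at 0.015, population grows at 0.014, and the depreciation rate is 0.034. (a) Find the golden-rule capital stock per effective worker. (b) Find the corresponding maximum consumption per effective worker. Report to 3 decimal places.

(a) k_gold ≈ 8.588; (b) c_gold ≈ 1.325

Capital per effective worker breaks even when investment replaces (n + g + δ)·k; here n + g + δ = 0.063.
Golden rule sets MPK = n+g+δ: 0.29·k^(0.29−1) = 0.063, so k_gold = (0.29/0.063)^(1/0.71) ≈ 8.5878.
y_gold = 8.5878^0.29 ≈ 1.8656; c_gold = y_gold − 0.063·k_gold ≈ 1.3246.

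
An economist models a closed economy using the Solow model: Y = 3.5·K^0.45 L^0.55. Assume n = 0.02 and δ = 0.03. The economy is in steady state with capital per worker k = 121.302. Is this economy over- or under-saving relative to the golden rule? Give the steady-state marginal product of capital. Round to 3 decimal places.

Break-even investment rate: n + δ = 0.02 + 0.03 = 0.05.
MPK = 0.45·3.5·k^(0.45−1) = 0.45·3.5·121.302^(-0.55) ≈ 0.1125.
MPK > 0.05, so the economy is dynamically efficient (under-saving).

under-saving; MPK ≈ 0.113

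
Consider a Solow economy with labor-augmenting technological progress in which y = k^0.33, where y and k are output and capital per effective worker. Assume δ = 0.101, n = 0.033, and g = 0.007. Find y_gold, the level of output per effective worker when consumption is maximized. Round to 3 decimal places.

y_gold ≈ 1.520

Break-even investment rate: n + g + δ = 0.033 + 0.007 + 0.101 = 0.141.
Maximizing c = f(k) − (n+g+δ)·k gives f'(k) = n+g+δ, i.e. 0.33·k^(0.33−1) = 0.141, so k_gold = (0.33/0.141)^(1/0.67) ≈ 3.5578.
Output: y_gold = k_gold^0.33 = 3.5578^0.33 ≈ 1.5202.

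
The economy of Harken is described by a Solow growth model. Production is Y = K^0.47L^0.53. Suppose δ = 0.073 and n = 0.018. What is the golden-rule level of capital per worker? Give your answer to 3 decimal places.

The effective depreciation rate is n + δ = 0.018 + 0.073 = 0.091.
At the golden rule the marginal product of capital equals n+δ: 0.47·k^(0.47−1) = 0.091. Solving, k_gold = (0.47/0.091)^(1/0.53) ≈ 22.1508.

k_gold ≈ 22.151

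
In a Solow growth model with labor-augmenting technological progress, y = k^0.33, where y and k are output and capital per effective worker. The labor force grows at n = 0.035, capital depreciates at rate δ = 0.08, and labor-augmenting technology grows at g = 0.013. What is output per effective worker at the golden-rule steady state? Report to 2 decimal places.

y_gold ≈ 1.59

Capital per effective worker breaks even when investment replaces (n + g + δ)·k; here n + g + δ = 0.128.
At the golden rule the marginal product of capital equals n+g+δ: 0.33·k^(0.33−1) = 0.128. Solving, k_gold = (0.33/0.128)^(1/0.67) ≈ 4.1104.
Output: y_gold = k_gold^0.33 = 4.1104^0.33 ≈ 1.5943.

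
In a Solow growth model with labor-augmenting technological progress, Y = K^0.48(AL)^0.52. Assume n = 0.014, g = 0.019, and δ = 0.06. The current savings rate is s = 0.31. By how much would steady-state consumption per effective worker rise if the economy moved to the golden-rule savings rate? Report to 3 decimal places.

Δc ≈ 0.269

n + g + δ = 0.014 + 0.019 + 0.06 = 0.093.
Current steady state (s = 0.31): k* = (0.31/0.093)^(1/0.52) ≈ 10.1283, y* = 10.1283^0.48 ≈ 3.0385, c* = (1−0.31)·3.0385 ≈ 2.0966.
Setting f'(k) = n+g+δ gives 0.48·k^(0.48−1) = 0.093, hence k_gold = (0.48/0.093)^(1/0.52) ≈ 23.4795.
y_gold = 23.4795^0.48 ≈ 4.5492, c_gold = y_gold − 0.093·k_gold ≈ 2.3656.
Gain: Δc = 2.3656 − 2.0966 ≈ 0.2690.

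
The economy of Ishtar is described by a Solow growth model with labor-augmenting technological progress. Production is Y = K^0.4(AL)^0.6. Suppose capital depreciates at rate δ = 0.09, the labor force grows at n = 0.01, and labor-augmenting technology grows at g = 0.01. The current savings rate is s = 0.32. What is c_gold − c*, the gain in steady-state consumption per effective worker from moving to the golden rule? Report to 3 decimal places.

Break-even investment rate: n + g + δ = 0.01 + 0.01 + 0.09 = 0.11.
Current steady state (s = 0.32): k* = (0.32/0.11)^(1/0.6) ≈ 5.9283, y* = 5.9283^0.4 ≈ 2.0378, c* = (1−0.32)·2.0378 ≈ 1.3857.
At the golden rule the marginal product of capital equals n+g+δ: 0.4·k^(0.4−1) = 0.11. Solving, k_gold = (0.4/0.11)^(1/0.6) ≈ 8.5990.
y_gold = 8.5990^0.4 ≈ 2.3647, c_gold = y_gold − 0.11·k_gold ≈ 1.4188.
Gain: Δc = 1.4188 − 1.3857 ≈ 0.0331.

Δc ≈ 0.033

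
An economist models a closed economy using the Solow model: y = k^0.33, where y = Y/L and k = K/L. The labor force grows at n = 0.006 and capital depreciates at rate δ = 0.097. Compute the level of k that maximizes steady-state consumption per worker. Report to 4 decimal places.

k_gold ≈ 5.6851

The effective depreciation rate is n + δ = 0.006 + 0.097 = 0.103.
Setting f'(k) = n+δ gives 0.33·k^(0.33−1) = 0.103, hence k_gold = (0.33/0.103)^(1/0.67) ≈ 5.6851.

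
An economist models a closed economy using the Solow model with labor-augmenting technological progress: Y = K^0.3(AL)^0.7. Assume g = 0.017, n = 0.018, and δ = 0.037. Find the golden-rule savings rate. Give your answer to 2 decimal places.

The effective depreciation rate is n + g + δ = 0.018 + 0.017 + 0.037 = 0.072.
At the golden rule MPK = n+g+δ, and in any Cobb-Douglas steady state s = (n+g+δ)·k/y = MPK·k/y = capital's share 0.3.

s_gold = 0.30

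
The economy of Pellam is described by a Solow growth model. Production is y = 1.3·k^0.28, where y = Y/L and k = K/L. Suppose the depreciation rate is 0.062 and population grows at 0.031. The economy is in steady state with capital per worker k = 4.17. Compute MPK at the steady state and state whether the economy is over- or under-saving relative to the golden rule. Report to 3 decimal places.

Break-even investment rate: n + δ = 0.031 + 0.062 = 0.093.
MPK = 0.28·1.3·k^(0.28−1) = 0.28·1.3·4.17^(-0.72) ≈ 0.1302.
MPK > 0.093, so the economy is dynamically efficient (under-saving).

under-saving; MPK ≈ 0.130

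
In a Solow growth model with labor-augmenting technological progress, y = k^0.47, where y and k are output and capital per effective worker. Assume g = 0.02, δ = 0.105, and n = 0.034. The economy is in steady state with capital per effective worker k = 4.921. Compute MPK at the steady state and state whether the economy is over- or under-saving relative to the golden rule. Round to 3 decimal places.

Capital per effective worker breaks even when investment replaces (n + g + δ)·k; here n + g + δ = 0.159.
MPK = 0.47·k^(0.47−1) = 0.47·4.921^(-0.53) ≈ 0.2020.
MPK > 0.159, so the economy is dynamically efficient (under-saving).

under-saving; MPK ≈ 0.202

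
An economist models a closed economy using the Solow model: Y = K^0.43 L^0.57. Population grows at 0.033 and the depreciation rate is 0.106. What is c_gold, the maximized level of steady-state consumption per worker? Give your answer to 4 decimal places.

n + δ = 0.033 + 0.106 = 0.139.
Golden rule sets MPK = n+δ: 0.43·k^(0.43−1) = 0.139, so k_gold = (0.43/0.139)^(1/0.57) ≈ 7.2518.
y_gold = 7.2518^0.43 ≈ 2.3442.
c_gold = y_gold − (n+δ)·k_gold = 2.3442 − 0.139·7.2518 ≈ 1.3362.

c_gold ≈ 1.3362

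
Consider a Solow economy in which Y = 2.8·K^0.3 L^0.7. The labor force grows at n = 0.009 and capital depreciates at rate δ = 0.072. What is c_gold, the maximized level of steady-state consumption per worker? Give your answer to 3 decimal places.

c_gold ≈ 5.341

The effective depreciation rate is n + δ = 0.009 + 0.072 = 0.081.
Maximizing c = f(k) − (n+δ)·k gives f'(k) = n+δ, i.e. 0.3·2.8·k^(0.3−1) = 0.081, so k_gold = (0.3·2.8/0.081)^(1/0.7) ≈ 28.2576.
y_gold = 2.8·28.2576^0.3 ≈ 7.6295.
c_gold = y_gold − (n+δ)·k_gold = 7.6295 − 0.081·28.2576 ≈ 5.3407.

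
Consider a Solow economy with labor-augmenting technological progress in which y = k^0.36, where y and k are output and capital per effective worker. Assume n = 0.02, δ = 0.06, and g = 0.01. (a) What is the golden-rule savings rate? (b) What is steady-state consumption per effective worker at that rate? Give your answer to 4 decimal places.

(a) s_gold = 0.3600; (b) c_gold ≈ 1.3958

n + g + δ = 0.02 + 0.01 + 0.06 = 0.09.
For Cobb-Douglas, s_gold equals capital's share: s_gold = 0.36.
At the golden rule the marginal product of capital equals n+g+δ: 0.36·k^(0.36−1) = 0.09. Solving, k_gold = (0.36/0.09)^(1/0.64) ≈ 8.7241.
y_gold = 8.7241^0.36 ≈ 2.1810; c_gold = (1−0.36)·y_gold ≈ 1.3958.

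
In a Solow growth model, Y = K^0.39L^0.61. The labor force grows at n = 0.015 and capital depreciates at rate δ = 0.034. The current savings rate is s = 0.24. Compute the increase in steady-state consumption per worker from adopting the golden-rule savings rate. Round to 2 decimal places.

The effective depreciation rate is n + δ = 0.015 + 0.034 = 0.049.
Current steady state (s = 0.24): k* = (0.24/0.049)^(1/0.61) ≈ 13.5261, y* = 13.5261^0.39 ≈ 2.7616, c* = (1−0.24)·2.7616 ≈ 2.0988.
At the golden rule the marginal product of capital equals n+δ: 0.39·k^(0.39−1) = 0.049. Solving, k_gold = (0.39/0.049)^(1/0.61) ≈ 29.9801.
y_gold = 29.9801^0.39 ≈ 3.7667, c_gold = y_gold − 0.049·k_gold ≈ 2.2977.
Gain: Δc = 2.2977 − 2.0988 ≈ 0.1989.

Δc ≈ 0.20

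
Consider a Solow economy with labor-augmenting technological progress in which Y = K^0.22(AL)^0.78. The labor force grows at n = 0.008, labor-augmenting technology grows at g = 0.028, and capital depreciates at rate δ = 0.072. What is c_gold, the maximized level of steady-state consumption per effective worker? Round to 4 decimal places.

c_gold ≈ 0.9533

Capital per effective worker breaks even when investment replaces (n + g + δ)·k; here n + g + δ = 0.108.
Setting f'(k) = n+g+δ gives 0.22·k^(0.22−1) = 0.108, hence k_gold = (0.22/0.108)^(1/0.78) ≈ 2.4897.
y_gold = 2.4897^0.22 ≈ 1.2222.
c_gold = y_gold − (n+g+δ)·k_gold = 1.2222 − 0.108·2.4897 ≈ 0.9533.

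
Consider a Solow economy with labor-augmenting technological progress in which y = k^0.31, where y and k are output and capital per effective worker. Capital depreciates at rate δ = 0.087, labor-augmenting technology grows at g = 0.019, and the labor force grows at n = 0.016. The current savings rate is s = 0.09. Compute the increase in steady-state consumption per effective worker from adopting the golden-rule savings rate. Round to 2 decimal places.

The effective depreciation rate is n + g + δ = 0.016 + 0.019 + 0.087 = 0.122.
Current steady state (s = 0.09): k* = (0.09/0.122)^(1/0.69) ≈ 0.6435, y* = 0.6435^0.31 ≈ 0.8723, c* = (1−0.09)·0.8723 ≈ 0.7938.
Golden rule sets MPK = n+g+δ: 0.31·k^(0.31−1) = 0.122, so k_gold = (0.31/0.122)^(1/0.69) ≈ 3.8633.
y_gold = 3.8633^0.31 ≈ 1.5204, c_gold = y_gold − 0.122·k_gold ≈ 1.0491.
Gain: Δc = 1.0491 − 0.7938 ≈ 0.2553.

Δc ≈ 0.26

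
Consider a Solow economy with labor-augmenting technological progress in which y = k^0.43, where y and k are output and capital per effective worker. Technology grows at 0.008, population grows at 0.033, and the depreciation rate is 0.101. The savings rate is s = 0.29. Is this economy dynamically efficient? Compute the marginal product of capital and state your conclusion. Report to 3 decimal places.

dynamically efficient; MPK ≈ 0.211

The effective depreciation rate is n + g + δ = 0.033 + 0.008 + 0.101 = 0.142.
Steady-state k*: s·k^0.43 = 0.142·k gives k* = (0.29/0.142)^(1/0.57) ≈ 3.4999.
MPK = 0.43·3.4999^(-0.57) ≈ 0.2106.
MPK > n+g+δ = 0.142, so the economy is dynamically efficient (under-saving).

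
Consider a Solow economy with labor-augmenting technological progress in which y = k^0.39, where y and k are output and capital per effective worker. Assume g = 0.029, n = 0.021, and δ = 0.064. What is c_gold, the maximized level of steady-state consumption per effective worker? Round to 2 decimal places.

The effective depreciation rate is n + g + δ = 0.021 + 0.029 + 0.064 = 0.114.
Maximizing c = f(k) − (n+g+δ)·k gives f'(k) = n+g+δ, i.e. 0.39·k^(0.39−1) = 0.114, so k_gold = (0.39/0.114)^(1/0.61) ≈ 7.5105.
y_gold = 7.5105^0.39 ≈ 2.1954.
c_gold = y_gold − (n+g+δ)·k_gold = 2.1954 − 0.114·7.5105 ≈ 1.3392.

c_gold ≈ 1.34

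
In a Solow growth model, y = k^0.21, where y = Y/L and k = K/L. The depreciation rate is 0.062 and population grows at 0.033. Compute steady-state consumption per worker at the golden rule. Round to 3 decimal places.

c_gold ≈ 0.975

Break-even investment rate: n + δ = 0.033 + 0.062 = 0.095.
At the golden rule the marginal product of capital equals n+δ: 0.21·k^(0.21−1) = 0.095. Solving, k_gold = (0.21/0.095)^(1/0.79) ≈ 2.7294.
y_gold = 2.7294^0.21 ≈ 1.2347.
c_gold = y_gold − (n+δ)·k_gold = 1.2347 − 0.095·2.7294 ≈ 0.9754.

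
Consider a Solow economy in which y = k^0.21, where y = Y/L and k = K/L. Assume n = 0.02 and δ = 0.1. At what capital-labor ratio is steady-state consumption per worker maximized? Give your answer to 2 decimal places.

The effective depreciation rate is n + δ = 0.02 + 0.1 = 0.12.
Setting f'(k) = n+δ gives 0.21·k^(0.21−1) = 0.12, hence k_gold = (0.21/0.12)^(1/0.79) ≈ 2.0307.

k_gold ≈ 2.03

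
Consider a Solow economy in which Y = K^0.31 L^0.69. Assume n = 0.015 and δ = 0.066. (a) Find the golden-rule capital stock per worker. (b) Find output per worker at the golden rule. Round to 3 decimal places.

Break-even investment rate: n + δ = 0.015 + 0.066 = 0.081.
At the golden rule the marginal product of capital equals n+δ: 0.31·k^(0.31−1) = 0.081. Solving, k_gold = (0.31/0.081)^(1/0.69) ≈ 6.9944.
y_gold = 6.9944^0.31 ≈ 1.8276.

(a) k_gold ≈ 6.994; (b) y_gold ≈ 1.828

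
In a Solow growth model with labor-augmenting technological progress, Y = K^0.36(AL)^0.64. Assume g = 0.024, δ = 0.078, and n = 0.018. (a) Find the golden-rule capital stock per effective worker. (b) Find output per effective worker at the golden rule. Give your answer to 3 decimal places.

Break-even investment rate: n + g + δ = 0.018 + 0.024 + 0.078 = 0.12.
At the golden rule the marginal product of capital equals n+g+δ: 0.36·k^(0.36−1) = 0.12. Solving, k_gold = (0.36/0.12)^(1/0.64) ≈ 5.5655.
y_gold = 5.5655^0.36 ≈ 1.8552.

(a) k_gold ≈ 5.565; (b) y_gold ≈ 1.855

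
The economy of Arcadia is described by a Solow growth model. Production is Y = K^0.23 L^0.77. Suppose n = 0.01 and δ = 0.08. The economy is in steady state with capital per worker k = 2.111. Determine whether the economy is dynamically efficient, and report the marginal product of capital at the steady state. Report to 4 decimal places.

dynamically efficient; MPK ≈ 0.1294

Break-even investment rate: n + δ = 0.01 + 0.08 = 0.09.
MPK = 0.23·k^(0.23−1) = 0.23·2.111^(-0.77) ≈ 0.1294.
MPK > 0.09, so the economy is dynamically efficient (under-saving).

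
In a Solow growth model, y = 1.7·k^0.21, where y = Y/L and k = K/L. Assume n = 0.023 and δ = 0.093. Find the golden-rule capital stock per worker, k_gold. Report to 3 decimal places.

Break-even investment rate: n + δ = 0.023 + 0.093 = 0.116.
Golden rule sets MPK = n+δ: 0.21·1.7·k^(0.21−1) = 0.116, so k_gold = (0.21·1.7/0.116)^(1/0.79) ≈ 4.1494.

k_gold ≈ 4.149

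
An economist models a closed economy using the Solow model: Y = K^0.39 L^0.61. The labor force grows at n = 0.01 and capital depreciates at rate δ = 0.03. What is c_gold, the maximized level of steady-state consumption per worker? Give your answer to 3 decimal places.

The effective depreciation rate is n + δ = 0.01 + 0.03 = 0.04.
Maximizing c = f(k) − (n+δ)·k gives f'(k) = n+δ, i.e. 0.39·k^(0.39−1) = 0.04, so k_gold = (0.39/0.04)^(1/0.61) ≈ 41.8137.
y_gold = 41.8137^0.39 ≈ 4.2886.
c_gold = y_gold − (n+δ)·k_gold = 4.2886 − 0.04·41.8137 ≈ 2.6160.

c_gold ≈ 2.616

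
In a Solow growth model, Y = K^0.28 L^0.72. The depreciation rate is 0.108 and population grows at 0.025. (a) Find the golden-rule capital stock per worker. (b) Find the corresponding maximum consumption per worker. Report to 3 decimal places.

(a) k_gold ≈ 2.812; (b) c_gold ≈ 0.962

n + δ = 0.025 + 0.108 = 0.133.
Maximizing c = f(k) − (n+δ)·k gives f'(k) = n+δ, i.e. 0.28·k^(0.28−1) = 0.133, so k_gold = (0.28/0.133)^(1/0.72) ≈ 2.8121.
y_gold = 2.8121^0.28 ≈ 1.3358; c_gold = y_gold − 0.133·k_gold ≈ 0.9618.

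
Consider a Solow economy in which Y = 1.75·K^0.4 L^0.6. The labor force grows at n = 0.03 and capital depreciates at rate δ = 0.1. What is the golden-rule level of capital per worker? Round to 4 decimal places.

k_gold ≈ 16.5421

n + δ = 0.03 + 0.1 = 0.13.
At the golden rule the marginal product of capital equals n+δ: 0.4·1.75·k^(0.4−1) = 0.13. Solving, k_gold = (0.4·1.75/0.13)^(1/0.6) ≈ 16.5421.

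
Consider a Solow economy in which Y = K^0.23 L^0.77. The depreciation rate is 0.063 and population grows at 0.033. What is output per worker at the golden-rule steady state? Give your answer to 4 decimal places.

n + δ = 0.033 + 0.063 = 0.096.
Golden rule sets MPK = n+δ: 0.23·k^(0.23−1) = 0.096, so k_gold = (0.23/0.096)^(1/0.77) ≈ 3.1103.
Output: y_gold = k_gold^0.23 = 3.1103^0.23 ≈ 1.2982.

y_gold ≈ 1.2982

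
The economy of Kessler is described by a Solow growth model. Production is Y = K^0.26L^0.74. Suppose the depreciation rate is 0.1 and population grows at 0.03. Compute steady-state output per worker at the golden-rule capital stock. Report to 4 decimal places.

Break-even investment rate: n + δ = 0.03 + 0.1 = 0.13.
Golden rule sets MPK = n+δ: 0.26·k^(0.26−1) = 0.13, so k_gold = (0.26/0.13)^(1/0.74) ≈ 2.5515.
Output: y_gold = k_gold^0.26 = 2.5515^0.26 ≈ 1.2758.

y_gold ≈ 1.2758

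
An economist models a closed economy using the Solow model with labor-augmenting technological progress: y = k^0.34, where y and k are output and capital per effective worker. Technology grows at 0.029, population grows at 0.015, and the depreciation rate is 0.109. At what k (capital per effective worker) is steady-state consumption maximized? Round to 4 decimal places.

Capital per effective worker breaks even when investment replaces (n + g + δ)·k; here n + g + δ = 0.153.
Setting f'(k) = n+g+δ gives 0.34·k^(0.34−1) = 0.153, hence k_gold = (0.34/0.153)^(1/0.66) ≈ 3.3530.

k_gold ≈ 3.3530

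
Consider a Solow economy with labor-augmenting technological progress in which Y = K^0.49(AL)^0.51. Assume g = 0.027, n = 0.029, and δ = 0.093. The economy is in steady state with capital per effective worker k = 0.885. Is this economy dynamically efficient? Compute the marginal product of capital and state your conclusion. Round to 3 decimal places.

Break-even investment rate: n + g + δ = 0.029 + 0.027 + 0.093 = 0.149.
MPK = 0.49·k^(0.49−1) = 0.49·0.885^(-0.51) ≈ 0.5215.
MPK > 0.149, so the economy is dynamically efficient (under-saving).

dynamically efficient; MPK ≈ 0.522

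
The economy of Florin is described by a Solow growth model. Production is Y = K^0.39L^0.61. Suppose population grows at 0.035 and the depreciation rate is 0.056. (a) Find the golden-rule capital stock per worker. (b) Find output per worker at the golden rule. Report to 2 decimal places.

n + δ = 0.035 + 0.056 = 0.091.
Setting f'(k) = n+δ gives 0.39·k^(0.39−1) = 0.091, hence k_gold = (0.39/0.091)^(1/0.61) ≈ 10.8668.
y_gold = 10.8668^0.39 ≈ 2.5356.

(a) k_gold ≈ 10.87; (b) y_gold ≈ 2.54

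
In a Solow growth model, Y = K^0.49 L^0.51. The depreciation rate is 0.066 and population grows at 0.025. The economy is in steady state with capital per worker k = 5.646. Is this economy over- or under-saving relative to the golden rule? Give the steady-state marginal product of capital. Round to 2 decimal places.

under-saving; MPK ≈ 0.20

Break-even investment rate: n + δ = 0.025 + 0.066 = 0.091.
MPK = 0.49·k^(0.49−1) = 0.49·5.646^(-0.51) ≈ 0.2027.
MPK > 0.091, so the economy is dynamically efficient (under-saving).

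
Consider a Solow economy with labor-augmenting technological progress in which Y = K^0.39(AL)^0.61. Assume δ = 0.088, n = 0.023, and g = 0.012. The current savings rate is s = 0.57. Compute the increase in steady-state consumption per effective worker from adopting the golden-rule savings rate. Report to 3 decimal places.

Capital per effective worker breaks even when investment replaces (n + g + δ)·k; here n + g + δ = 0.123.
Current steady state (s = 0.57): k* = (0.57/0.123)^(1/0.61) ≈ 12.3525, y* = 12.3525^0.39 ≈ 2.6655, c* = (1−0.57)·2.6655 ≈ 1.1462.
Setting f'(k) = n+g+δ gives 0.39·k^(0.39−1) = 0.123, hence k_gold = (0.39/0.123)^(1/0.61) ≈ 6.6309.
y_gold = 6.6309^0.39 ≈ 2.0913, c_gold = y_gold − 0.123·k_gold ≈ 1.2757.
Gain: Δc = 1.2757 − 1.1462 ≈ 0.1295.

Δc ≈ 0.130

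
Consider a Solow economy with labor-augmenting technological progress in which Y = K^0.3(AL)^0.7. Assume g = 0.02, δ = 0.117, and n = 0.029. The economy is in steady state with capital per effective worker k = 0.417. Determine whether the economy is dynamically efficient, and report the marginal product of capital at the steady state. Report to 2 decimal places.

dynamically efficient; MPK ≈ 0.55

Capital per effective worker breaks even when investment replaces (n + g + δ)·k; here n + g + δ = 0.166.
MPK = 0.3·k^(0.3−1) = 0.3·0.417^(-0.7) ≈ 0.5534.
MPK > 0.166, so the economy is dynamically efficient (under-saving).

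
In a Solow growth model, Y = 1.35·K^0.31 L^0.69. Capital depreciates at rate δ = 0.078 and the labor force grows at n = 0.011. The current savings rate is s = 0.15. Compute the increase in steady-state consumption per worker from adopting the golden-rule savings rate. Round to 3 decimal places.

Δc ≈ 0.207

The effective depreciation rate is n + δ = 0.011 + 0.078 = 0.089.
Current steady state (s = 0.15): k* = (0.15·1.35/0.089)^(1/0.69) ≈ 3.2919, y* = 1.35·3.2919^0.31 ≈ 1.9532, c* = (1−0.15)·1.9532 ≈ 1.6602.
At the golden rule the marginal product of capital equals n+δ: 0.31·1.35·k^(0.31−1) = 0.089. Solving, k_gold = (0.31·1.35/0.089)^(1/0.69) ≈ 9.4266.
y_gold = 1.35·9.4266^0.31 ≈ 2.7064, c_gold = y_gold − 0.089·k_gold ≈ 1.8674.
Gain: Δc = 1.8674 − 1.6602 ≈ 0.2072.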